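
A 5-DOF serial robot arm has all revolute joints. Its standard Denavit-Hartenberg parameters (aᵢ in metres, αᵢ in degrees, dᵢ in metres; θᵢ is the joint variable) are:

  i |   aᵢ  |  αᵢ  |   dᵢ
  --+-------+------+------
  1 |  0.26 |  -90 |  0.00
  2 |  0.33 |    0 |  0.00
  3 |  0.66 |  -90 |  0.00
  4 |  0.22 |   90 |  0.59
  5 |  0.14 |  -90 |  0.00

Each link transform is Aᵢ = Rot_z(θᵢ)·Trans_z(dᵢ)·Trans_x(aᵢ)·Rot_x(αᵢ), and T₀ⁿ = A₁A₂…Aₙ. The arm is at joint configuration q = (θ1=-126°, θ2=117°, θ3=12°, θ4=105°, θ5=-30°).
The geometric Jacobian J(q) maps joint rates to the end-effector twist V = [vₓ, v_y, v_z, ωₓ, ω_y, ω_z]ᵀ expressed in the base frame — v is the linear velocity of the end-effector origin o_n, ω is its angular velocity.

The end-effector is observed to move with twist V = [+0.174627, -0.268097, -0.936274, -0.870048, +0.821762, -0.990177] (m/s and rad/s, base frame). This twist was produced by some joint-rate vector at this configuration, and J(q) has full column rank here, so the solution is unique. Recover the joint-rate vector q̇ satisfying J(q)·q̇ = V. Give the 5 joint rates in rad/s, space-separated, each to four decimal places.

o_n = [0.1176, 0.7226, -0.4111]
J₁: ẑ×o_n = [-0.7226, 0.1176, 0.0000], ω = ẑ
J2: z=[0.8090, -0.5878, 0.0000] o=[-0.1528, -0.2103, 0.0000] → [0.2416, 0.3326, 0.9137, 0.8090, -0.5878, 0.0000]
J3: z=[0.8090, -0.5878, 0.0000] o=[-0.0648, -0.0891, -0.2940] → [0.0688, 0.0947, 0.7639, 0.8090, -0.5878, 0.0000]
J4: z=[0.4568, 0.6287, 0.6293] o=[0.1794, 0.2469, -0.8069] → [-0.0505, -0.2197, 0.2562, 0.4568, 0.6287, 0.6293]
J5: z=[0.1479, 0.6439, -0.7507] o=[0.2559, 0.7138, -0.3914] → [-0.0060, 0.1067, 0.0904, 0.1479, 0.6439, -0.7507]
q̇ = J⁺·V = [-0.5290, -0.8110, -0.2540, -0.1710, 0.4710]

-0.5290 -0.8110 -0.2540 -0.1710 0.4710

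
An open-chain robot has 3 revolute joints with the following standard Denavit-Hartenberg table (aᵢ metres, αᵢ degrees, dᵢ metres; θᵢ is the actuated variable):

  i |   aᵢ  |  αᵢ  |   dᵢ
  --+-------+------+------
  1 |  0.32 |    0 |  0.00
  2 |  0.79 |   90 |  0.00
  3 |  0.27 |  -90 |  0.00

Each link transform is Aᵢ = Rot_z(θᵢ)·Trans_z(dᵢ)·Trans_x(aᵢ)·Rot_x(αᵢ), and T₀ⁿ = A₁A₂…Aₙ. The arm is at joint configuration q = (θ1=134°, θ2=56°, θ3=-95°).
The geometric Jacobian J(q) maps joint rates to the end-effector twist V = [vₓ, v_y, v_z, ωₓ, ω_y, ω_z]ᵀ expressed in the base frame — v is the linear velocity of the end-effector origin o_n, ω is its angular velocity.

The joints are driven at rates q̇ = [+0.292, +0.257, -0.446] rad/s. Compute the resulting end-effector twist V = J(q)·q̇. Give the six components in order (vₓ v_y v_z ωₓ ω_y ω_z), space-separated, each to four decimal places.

o_n = [-0.9771, 0.0971, -0.2690]
J₁: ẑ×o_n = [-0.0971, -0.9771, 0.0000], ω = ẑ
J2: z=[0.0000, 0.0000, 1.0000] o=[-0.2223, 0.2302, 0.0000] → [0.1331, -0.7548, 0.0000, 0.0000, 0.0000, 1.0000]
J3: z=[-0.1736, 0.9848, 0.0000] o=[-1.0003, 0.0930, 0.0000] → [-0.2649, -0.0467, -0.0235, -0.1736, 0.9848, 0.0000]
V = J·q̇ = [0.1240, -0.4585, 0.0105, 0.0774, -0.4392, 0.5490]

0.1240 -0.4585 0.0105 0.0774 -0.4392 0.5490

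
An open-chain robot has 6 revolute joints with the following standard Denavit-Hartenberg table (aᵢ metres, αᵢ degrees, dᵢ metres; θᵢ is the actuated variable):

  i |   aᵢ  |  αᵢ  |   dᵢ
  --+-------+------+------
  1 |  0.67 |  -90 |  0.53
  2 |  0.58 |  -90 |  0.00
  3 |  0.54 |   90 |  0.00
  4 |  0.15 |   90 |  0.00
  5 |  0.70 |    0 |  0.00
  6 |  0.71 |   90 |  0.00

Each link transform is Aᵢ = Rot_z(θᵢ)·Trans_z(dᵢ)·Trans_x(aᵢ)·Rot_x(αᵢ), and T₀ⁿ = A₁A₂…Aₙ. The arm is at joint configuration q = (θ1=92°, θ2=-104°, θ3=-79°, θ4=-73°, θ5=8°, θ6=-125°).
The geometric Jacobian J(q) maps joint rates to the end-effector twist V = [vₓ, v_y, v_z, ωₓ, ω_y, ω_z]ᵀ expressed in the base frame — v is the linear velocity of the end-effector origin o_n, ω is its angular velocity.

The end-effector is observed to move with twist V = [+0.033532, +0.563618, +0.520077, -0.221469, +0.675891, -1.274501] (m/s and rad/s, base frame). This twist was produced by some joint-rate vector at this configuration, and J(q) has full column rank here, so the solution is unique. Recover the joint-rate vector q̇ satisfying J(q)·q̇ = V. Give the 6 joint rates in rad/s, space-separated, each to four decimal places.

-0.9620 0.0190 0.5610 0.4940 -0.2250 0.1350

o_n = [-0.5732, -0.1328, 1.6102]
J₁: ẑ×o_n = [0.1328, -0.5732, 0.0000], ω = ẑ
J2: z=[-0.9994, -0.0349, 0.0000] o=[-0.0234, 0.6696, 0.5300] → [-0.0377, 1.0795, 0.7827, -0.9994, -0.0349, 0.0000]
J3: z=[-0.0339, 0.9697, 0.2419] o=[-0.0185, 0.5294, 1.0928] → [0.6619, -0.1167, 0.5603, -0.0339, 0.9697, 0.2419]
J4: z=[-0.1990, 0.2307, -0.9525] o=[-0.5474, 0.4860, 1.1927] → [-0.4930, 0.1076, 0.1291, -0.1990, 0.2307, -0.9525]
J5: z=[0.9465, -0.2066, -0.2478] o=[-0.5855, 0.3433, 1.1662] → [-0.2097, -0.4233, -0.4481, 0.9465, -0.2066, -0.2478]
J6: z=[0.9465, -0.2066, -0.2478] o=[-0.7809, -0.2933, 0.9505] → [-0.0965, -0.6759, 0.1949, 0.9465, -0.2066, -0.2478]
q̇ = J⁺·V = [-0.9620, 0.0190, 0.5610, 0.4940, -0.2250, 0.1350]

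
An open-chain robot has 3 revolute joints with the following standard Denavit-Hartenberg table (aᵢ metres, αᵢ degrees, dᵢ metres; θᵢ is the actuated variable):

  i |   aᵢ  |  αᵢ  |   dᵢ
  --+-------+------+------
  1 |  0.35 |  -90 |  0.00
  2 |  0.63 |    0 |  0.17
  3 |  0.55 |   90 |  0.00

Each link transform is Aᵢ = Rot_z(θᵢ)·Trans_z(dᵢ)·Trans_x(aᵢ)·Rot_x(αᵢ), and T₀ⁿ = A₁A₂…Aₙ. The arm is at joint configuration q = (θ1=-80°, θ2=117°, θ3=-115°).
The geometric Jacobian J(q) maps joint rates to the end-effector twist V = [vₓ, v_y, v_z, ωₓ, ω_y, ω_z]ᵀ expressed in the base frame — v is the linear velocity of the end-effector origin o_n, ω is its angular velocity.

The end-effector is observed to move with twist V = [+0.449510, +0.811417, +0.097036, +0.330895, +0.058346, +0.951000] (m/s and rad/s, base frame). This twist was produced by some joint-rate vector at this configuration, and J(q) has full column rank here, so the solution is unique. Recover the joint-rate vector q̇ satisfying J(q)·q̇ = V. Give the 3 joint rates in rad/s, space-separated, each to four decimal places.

0.9510 0.9850 -0.6490

o_n = [0.2740, -0.5748, -0.5805]
J₁: ẑ×o_n = [0.5748, 0.2740, -0.0000], ω = ẑ
J2: z=[0.9848, 0.1736, 0.0000] o=[0.0608, -0.3447, 0.0000] → [-0.1008, 0.5717, -0.2637, 0.9848, 0.1736, 0.0000]
J3: z=[0.9848, 0.1736, 0.0000] o=[0.1785, -0.0335, -0.5613] → [-0.0033, 0.0189, -0.5497, 0.9848, 0.1736, 0.0000]
q̇ = J⁺·V = [0.9510, 0.9850, -0.6490]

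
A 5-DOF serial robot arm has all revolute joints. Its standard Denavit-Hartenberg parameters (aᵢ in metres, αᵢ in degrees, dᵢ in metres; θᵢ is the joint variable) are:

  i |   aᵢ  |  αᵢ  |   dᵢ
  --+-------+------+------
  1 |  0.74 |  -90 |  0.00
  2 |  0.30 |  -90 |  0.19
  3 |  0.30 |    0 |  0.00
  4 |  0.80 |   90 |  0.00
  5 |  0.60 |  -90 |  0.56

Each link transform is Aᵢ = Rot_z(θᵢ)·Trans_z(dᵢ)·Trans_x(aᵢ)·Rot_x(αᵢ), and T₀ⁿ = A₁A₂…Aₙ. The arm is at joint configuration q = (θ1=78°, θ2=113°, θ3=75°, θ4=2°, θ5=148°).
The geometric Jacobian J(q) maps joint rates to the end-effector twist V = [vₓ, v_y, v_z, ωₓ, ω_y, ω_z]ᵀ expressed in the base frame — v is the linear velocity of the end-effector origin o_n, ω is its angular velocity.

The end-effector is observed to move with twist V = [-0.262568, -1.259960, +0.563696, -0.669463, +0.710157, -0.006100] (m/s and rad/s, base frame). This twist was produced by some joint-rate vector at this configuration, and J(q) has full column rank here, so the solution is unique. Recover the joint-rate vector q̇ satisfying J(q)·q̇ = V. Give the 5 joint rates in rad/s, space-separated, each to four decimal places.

-0.4880 0.9550 -0.4800 0.1570 -0.6780

o_n = [0.2646, 0.0061, -0.7860]
J₁: ẑ×o_n = [-0.0061, 0.2646, 0.0000], ω = ẑ
J2: z=[-0.9781, 0.2079, 0.0000] o=[0.1539, 0.7238, 0.0000] → [-0.1634, -0.7688, 0.6790, -0.9781, 0.2079, 0.0000]
J3: z=[-0.1914, -0.9004, 0.3907] o=[-0.0564, 0.6487, -0.2762] → [0.7101, 0.0278, 0.4119, -0.1914, -0.9004, 0.3907]
J4: z=[-0.1914, -0.9004, 0.3907] o=[0.2208, 0.5588, -0.3476] → [0.6106, -0.0668, 0.1452, -0.1914, -0.9004, 0.3907]
J5: z=[-0.2992, -0.3256, -0.8969] o=[0.9686, 0.3279, -0.5133] → [-0.1998, 0.5499, -0.1330, -0.2992, -0.3256, -0.8969]
q̇ = J⁺·V = [-0.4880, 0.9550, -0.4800, 0.1570, -0.6780]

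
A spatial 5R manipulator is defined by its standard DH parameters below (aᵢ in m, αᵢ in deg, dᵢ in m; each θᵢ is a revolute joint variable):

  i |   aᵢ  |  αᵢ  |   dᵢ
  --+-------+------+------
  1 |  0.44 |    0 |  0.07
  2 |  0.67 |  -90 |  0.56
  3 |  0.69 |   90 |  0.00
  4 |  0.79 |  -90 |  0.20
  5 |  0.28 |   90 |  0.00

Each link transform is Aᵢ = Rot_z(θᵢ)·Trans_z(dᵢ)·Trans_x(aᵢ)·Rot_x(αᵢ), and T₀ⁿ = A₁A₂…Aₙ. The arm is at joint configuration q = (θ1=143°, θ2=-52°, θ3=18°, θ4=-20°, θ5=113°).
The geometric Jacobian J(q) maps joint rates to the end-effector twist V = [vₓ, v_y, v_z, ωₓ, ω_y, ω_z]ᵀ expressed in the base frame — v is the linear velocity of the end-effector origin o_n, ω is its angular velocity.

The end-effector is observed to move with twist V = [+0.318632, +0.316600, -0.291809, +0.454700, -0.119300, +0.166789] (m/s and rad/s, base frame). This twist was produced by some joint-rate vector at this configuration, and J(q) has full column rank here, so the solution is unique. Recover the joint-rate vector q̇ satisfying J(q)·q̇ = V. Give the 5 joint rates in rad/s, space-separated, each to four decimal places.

-0.6530 0.5240 0.1310 0.2420 -0.6210

o_n = [-0.1521, 2.1852, 0.1642]
J₁: ẑ×o_n = [-2.1852, -0.1521, 0.0000], ω = ẑ
J2: z=[0.0000, 0.0000, 1.0000] o=[-0.3514, 0.2648, 0.0700] → [-1.9204, 0.1993, 0.0000, 0.0000, 0.0000, 1.0000]
J3: z=[-0.9998, -0.0175, 0.0000] o=[-0.3631, 0.9347, 0.6300] → [0.0081, -0.4657, -1.2466, -0.9998, -0.0175, 0.0000]
J4: z=[-0.0054, 0.3090, 0.9511] o=[-0.3745, 1.5908, 0.4168] → [-0.6433, 0.2102, -0.0719, -0.0054, 0.3090, 0.9511]
J5: z=[-0.9452, 0.3088, -0.1057] o=[-0.1178, 2.3633, 0.3776] → [-0.0847, -0.1980, 0.1789, -0.9452, 0.3088, -0.1057]
q̇ = J⁺·V = [-0.6530, 0.5240, 0.1310, 0.2420, -0.6210]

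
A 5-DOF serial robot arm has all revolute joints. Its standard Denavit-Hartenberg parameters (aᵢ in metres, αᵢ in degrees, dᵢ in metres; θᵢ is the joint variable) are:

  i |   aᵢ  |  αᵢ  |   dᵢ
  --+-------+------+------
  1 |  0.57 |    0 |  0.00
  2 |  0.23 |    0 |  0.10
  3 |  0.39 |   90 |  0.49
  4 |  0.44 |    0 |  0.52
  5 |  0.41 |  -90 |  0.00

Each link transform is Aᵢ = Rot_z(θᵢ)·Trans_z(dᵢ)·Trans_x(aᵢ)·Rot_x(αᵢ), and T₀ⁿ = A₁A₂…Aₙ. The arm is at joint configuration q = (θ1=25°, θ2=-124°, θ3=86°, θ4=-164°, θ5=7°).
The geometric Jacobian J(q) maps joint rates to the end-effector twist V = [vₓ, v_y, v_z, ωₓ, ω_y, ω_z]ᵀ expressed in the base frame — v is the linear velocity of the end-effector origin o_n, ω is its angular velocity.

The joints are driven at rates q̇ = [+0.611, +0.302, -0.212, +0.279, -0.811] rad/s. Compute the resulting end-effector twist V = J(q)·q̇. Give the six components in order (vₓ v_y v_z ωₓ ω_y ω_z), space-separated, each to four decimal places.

o_n = [-0.0362, -0.4006, 0.3085]
J₁: ẑ×o_n = [0.4006, -0.0362, 0.0000], ω = ẑ
J2: z=[0.0000, 0.0000, 1.0000] o=[0.5166, 0.2409, 0.0000] → [0.6415, -0.5528, 0.0000, 0.0000, 0.0000, 1.0000]
J3: z=[0.0000, 0.0000, 1.0000] o=[0.4806, 0.0137, 0.1000] → [0.4144, -0.5168, 0.0000, 0.0000, 0.0000, 1.0000]
J4: z=[-0.2250, -0.9744, 0.0000] o=[0.8606, -0.0740, 0.5900] → [0.2743, -0.0633, -0.8004, -0.2250, -0.9744, 0.0000]
J5: z=[-0.2250, -0.9744, 0.0000] o=[0.3315, -0.4855, 0.4687] → [0.1561, -0.0360, -0.3774, -0.2250, -0.9744, 0.0000]
V = J·q̇ = [0.3006, -0.0679, 0.0828, 0.1197, 0.5184, 0.7010]

0.3006 -0.0679 0.0828 0.1197 0.5184 0.7010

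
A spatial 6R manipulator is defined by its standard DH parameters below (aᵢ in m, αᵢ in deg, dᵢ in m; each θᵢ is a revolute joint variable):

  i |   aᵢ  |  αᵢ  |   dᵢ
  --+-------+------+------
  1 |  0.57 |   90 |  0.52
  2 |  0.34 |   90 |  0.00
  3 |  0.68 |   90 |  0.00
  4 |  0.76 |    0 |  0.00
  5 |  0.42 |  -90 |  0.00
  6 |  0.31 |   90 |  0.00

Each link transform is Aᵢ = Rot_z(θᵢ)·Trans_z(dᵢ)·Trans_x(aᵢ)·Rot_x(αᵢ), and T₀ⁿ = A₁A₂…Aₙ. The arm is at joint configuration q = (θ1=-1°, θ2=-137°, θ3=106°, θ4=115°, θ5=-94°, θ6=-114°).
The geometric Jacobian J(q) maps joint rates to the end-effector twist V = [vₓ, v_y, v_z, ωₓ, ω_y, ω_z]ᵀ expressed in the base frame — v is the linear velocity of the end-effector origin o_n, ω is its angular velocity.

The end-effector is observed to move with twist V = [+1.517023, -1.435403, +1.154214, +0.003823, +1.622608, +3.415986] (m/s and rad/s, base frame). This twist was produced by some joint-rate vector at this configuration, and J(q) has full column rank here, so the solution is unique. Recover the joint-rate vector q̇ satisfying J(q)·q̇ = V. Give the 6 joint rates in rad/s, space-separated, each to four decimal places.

0.8930 -0.7800 0.9750 -0.8900 -0.9790 0.9500

o_n = [-0.3036, -0.6815, 0.8023]
J₁: ẑ×o_n = [0.6815, -0.3036, 0.0000], ω = ẑ
J2: z=[-0.0175, -0.9998, 0.0000] o=[0.5699, -0.0099, 0.5200] → [-0.2822, 0.0049, -0.8617, -0.0175, -0.9998, 0.0000]
J3: z=[-0.6819, 0.0119, 0.7314] o=[0.3213, -0.0056, 0.2881] → [0.5005, -0.1064, 0.4683, -0.6819, 0.0119, 0.7314]
J4: z=[-0.7077, -0.2633, -0.6556] o=[0.4469, -0.6616, 0.4159] → [-0.1148, 0.7655, -0.1835, -0.7077, -0.2633, -0.6556]
J5: z=[-0.7077, -0.2633, -0.6556] o=[-0.0821, -0.3435, 0.8593] → [-0.2066, 0.1049, 0.1809, -0.7077, -0.2633, -0.6556]
J6: z=[-0.7028, 0.3568, 0.6154] o=[-0.1123, -0.7200, 1.0431] → [-0.1096, -0.2870, 0.0413, -0.7028, 0.3568, 0.6154]
q̇ = J⁺·V = [0.8930, -0.7800, 0.9750, -0.8900, -0.9790, 0.9500]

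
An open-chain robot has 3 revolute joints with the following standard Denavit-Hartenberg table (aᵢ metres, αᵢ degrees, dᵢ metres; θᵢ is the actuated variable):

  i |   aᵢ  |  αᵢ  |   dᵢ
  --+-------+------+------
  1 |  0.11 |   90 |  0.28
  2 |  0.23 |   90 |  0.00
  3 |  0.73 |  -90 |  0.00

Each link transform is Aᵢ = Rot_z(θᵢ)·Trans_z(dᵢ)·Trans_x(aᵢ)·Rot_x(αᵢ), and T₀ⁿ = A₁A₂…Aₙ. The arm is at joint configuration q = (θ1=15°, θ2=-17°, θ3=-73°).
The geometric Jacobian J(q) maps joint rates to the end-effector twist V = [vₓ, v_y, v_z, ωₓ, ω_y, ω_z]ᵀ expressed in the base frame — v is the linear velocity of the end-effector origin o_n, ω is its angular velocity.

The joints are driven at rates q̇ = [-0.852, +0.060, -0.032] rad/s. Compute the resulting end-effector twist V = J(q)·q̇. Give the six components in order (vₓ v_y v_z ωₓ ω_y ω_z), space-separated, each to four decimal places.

o_n = [0.3352, 0.8125, 0.1504]
J₁: ẑ×o_n = [-0.8125, 0.3352, 0.0000], ω = ẑ
J2: z=[0.2588, -0.9659, 0.0000] o=[0.1063, 0.0285, 0.2800] → [0.1252, 0.0336, 0.4241, 0.2588, -0.9659, 0.0000]
J3: z=[-0.2824, -0.0757, -0.9563] o=[0.3187, 0.0854, 0.2128] → [0.7001, -0.0334, -0.2041, -0.2824, -0.0757, -0.9563]
V = J·q̇ = [0.6774, -0.2825, 0.0320, 0.0246, -0.0555, -0.8214]

0.6774 -0.2825 0.0320 0.0246 -0.0555 -0.8214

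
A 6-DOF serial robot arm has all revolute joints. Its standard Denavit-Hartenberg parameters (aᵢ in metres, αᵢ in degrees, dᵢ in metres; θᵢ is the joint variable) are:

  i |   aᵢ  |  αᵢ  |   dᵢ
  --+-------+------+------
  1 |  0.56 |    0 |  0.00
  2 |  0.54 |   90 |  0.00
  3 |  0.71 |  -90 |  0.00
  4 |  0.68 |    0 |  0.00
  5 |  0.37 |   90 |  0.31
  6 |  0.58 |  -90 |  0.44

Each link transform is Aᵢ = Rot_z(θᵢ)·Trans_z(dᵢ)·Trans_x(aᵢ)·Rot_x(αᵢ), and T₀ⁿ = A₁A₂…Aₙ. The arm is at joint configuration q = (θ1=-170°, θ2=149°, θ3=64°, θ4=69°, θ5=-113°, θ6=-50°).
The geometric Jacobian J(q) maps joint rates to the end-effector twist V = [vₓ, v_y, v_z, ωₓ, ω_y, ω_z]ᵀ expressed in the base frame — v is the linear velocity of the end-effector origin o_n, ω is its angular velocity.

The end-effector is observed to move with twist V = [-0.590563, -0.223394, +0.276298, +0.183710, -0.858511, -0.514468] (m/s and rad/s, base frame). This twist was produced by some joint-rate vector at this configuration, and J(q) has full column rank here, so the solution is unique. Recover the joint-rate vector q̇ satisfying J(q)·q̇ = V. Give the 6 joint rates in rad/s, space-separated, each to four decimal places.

o_n = [0.4784, -0.7043, 1.0038]
J₁: ẑ×o_n = [0.7043, 0.4784, -0.0000], ω = ẑ
J2: z=[0.0000, 0.0000, 1.0000] o=[-0.5515, -0.0972, 0.0000] → [0.6071, 1.0299, -0.0000, 0.0000, 0.0000, 1.0000]
J3: z=[-0.3584, -0.9336, 0.0000] o=[-0.0474, -0.2908, 0.0000] → [-0.9372, 0.3597, 0.6390, -0.3584, -0.9336, 0.0000]
J4: z=[-0.8391, 0.3221, 0.4384] o=[0.2432, -0.4023, 0.6381] → [0.2502, 0.4099, 0.1777, -0.8391, 0.3221, 0.4384]
J5: z=[-0.8391, 0.3221, 0.4384] o=[0.5704, 0.1521, 0.8572] → [0.4227, 0.0827, 0.7483, -0.8391, 0.3221, 0.4384]
J6: z=[-0.5421, -0.5624, -0.6244] o=[0.3271, -0.0298, 1.2323] → [-0.2926, -0.2183, 0.4507, -0.5421, -0.5624, -0.6244]
q̇ = J⁺·V = [0.2010, -0.0760, 0.3580, -0.6010, -0.1100, 0.5250]

0.2010 -0.0760 0.3580 -0.6010 -0.1100 0.5250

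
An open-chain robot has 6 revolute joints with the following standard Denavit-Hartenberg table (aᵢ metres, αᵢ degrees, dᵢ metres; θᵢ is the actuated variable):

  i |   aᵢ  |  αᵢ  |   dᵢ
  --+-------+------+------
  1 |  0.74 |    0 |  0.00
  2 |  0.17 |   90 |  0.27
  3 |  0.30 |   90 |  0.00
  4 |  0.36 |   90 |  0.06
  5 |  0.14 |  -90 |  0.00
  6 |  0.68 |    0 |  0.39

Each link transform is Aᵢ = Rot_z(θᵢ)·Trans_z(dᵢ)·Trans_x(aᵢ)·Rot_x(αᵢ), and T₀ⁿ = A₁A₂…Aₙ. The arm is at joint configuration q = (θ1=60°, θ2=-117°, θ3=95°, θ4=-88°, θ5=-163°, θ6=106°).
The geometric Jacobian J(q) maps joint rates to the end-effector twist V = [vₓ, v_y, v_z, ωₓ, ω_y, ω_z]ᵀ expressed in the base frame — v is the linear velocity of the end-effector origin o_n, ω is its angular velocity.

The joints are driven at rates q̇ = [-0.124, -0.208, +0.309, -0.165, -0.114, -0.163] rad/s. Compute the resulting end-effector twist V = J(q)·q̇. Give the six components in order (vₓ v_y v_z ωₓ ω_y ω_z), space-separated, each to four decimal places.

o_n = [0.6704, 1.0895, 1.2116]
J₁: ẑ×o_n = [-1.0895, 0.6704, 0.0000], ω = ẑ
J2: z=[0.0000, 0.0000, 1.0000] o=[0.3700, 0.6409, 0.0000] → [-0.4486, 0.3004, 0.0000, 0.0000, 0.0000, 1.0000]
J3: z=[-0.8387, -0.5446, 0.0000] o=[0.4626, 0.4983, 0.2700] → [-0.5128, 0.7897, -0.3826, -0.8387, -0.5446, 0.0000]
J4: z=[0.5426, -0.8355, 0.0872] o=[0.4483, 0.5202, 0.5689] → [-0.5866, -0.3294, 0.4944, 0.5426, -0.8355, 0.0872]
J5: z=[0.0767, -0.0540, -0.9956] o=[0.7820, 0.6670, 0.5866] → [0.3869, 0.0632, 0.0264, 0.0767, -0.0540, -0.9956]
J6: z=[-0.2743, 0.9589, -0.0732] o=[0.6478, 0.6279, 0.5784] → [0.6410, 0.1720, -0.1482, -0.2743, 0.9589, -0.0732]
V = J·q̇ = [0.0181, 0.1175, -0.1786, -0.3127, -0.1806, -0.2210]

0.0181 0.1175 -0.1786 -0.3127 -0.1806 -0.2210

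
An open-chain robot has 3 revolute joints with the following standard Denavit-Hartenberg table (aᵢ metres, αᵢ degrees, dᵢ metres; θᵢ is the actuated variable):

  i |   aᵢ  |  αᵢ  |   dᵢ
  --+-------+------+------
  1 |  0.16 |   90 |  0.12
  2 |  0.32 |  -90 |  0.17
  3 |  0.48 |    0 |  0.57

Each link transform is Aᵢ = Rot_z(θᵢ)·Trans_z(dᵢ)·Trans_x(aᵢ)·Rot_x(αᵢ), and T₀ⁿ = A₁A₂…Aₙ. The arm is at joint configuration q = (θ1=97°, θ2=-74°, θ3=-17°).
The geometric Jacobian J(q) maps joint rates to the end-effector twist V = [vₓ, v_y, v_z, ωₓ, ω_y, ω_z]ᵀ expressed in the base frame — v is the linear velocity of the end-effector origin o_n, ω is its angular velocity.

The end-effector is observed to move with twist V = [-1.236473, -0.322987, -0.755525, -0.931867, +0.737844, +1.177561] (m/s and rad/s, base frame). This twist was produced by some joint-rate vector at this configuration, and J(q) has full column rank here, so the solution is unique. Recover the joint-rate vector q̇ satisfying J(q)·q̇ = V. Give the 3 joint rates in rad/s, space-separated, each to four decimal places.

o_n = [0.1956, 0.9536, -0.4717]
J₁: ẑ×o_n = [-0.9536, 0.1956, 0.0000], ω = ẑ
J2: z=[0.9925, 0.1219, 0.0000] o=[-0.0195, 0.1588, 0.1200] → [-0.0721, 0.5873, 0.7626, 0.9925, 0.1219, 0.0000]
J3: z=[-0.1171, 0.9541, 0.2756] o=[0.1385, 0.2671, -0.1876] → [-0.4603, -0.0175, -0.1349, -0.1171, 0.9541, 0.2756]
q̇ = J⁺·V = [0.9350, -0.8350, 0.8800]

0.9350 -0.8350 0.8800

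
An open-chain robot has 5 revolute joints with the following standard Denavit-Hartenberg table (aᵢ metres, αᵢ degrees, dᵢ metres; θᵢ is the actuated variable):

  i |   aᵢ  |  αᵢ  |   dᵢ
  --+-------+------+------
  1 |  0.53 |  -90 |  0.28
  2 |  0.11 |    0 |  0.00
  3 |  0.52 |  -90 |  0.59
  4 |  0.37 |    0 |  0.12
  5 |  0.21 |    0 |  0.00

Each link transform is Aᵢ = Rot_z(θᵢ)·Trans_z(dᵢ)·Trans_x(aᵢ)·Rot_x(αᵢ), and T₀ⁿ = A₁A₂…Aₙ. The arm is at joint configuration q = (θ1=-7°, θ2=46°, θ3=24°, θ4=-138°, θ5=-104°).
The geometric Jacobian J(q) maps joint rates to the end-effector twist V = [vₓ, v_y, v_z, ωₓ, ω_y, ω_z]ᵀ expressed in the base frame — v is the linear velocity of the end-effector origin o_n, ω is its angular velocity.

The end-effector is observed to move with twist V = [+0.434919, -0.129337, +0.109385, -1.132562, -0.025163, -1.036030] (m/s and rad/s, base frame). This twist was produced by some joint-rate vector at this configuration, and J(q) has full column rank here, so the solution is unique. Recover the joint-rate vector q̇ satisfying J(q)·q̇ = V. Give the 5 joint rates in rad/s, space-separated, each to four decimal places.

-0.6280 -0.4890 0.3260 0.5400 0.6530

o_n = [0.6192, 0.5810, 0.0222]
J₁: ẑ×o_n = [-0.5810, 0.6192, 0.0000], ω = ẑ
J2: z=[0.1219, 0.9925, 0.0000] o=[0.5260, -0.0646, 0.2800] → [-0.2559, 0.0314, -0.0137, 0.1219, 0.9925, 0.0000]
J3: z=[0.1219, 0.9925, 0.0000] o=[0.6019, -0.0739, 0.2009] → [-0.1773, 0.0218, 0.0627, 0.1219, 0.9925, 0.0000]
J4: z=[-0.9327, 0.1145, -0.3420] o=[0.8503, 0.4900, -0.2878] → [0.0666, 0.3682, -0.0584, -0.9327, 0.1145, -0.3420]
J5: z=[-0.9327, 0.1145, -0.3420] o=[0.6752, 0.7610, -0.0704] → [-0.0509, 0.1056, 0.1742, -0.9327, 0.1145, -0.3420]
q̇ = J⁺·V = [-0.6280, -0.4890, 0.3260, 0.5400, 0.6530]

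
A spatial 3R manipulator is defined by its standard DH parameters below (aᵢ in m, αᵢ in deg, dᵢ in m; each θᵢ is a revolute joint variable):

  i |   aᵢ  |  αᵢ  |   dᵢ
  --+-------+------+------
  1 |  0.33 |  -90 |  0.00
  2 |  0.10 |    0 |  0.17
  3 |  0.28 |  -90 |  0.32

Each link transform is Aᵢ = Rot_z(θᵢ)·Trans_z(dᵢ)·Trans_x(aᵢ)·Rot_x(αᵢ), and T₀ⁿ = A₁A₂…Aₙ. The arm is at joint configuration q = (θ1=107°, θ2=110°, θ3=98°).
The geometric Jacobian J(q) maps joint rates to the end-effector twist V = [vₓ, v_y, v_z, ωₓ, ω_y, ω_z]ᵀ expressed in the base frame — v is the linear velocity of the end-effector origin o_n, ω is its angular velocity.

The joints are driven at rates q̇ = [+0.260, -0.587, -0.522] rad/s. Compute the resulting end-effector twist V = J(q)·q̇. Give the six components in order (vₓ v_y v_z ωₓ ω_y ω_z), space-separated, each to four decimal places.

0.0517 -0.2122 -0.2942 1.0605 0.3242 0.2600

o_n = [-0.4828, -0.0968, 0.0375]
J₁: ẑ×o_n = [0.0968, -0.4828, 0.0000], ω = ẑ
J2: z=[-0.9563, -0.2924, 0.0000] o=[-0.0965, 0.3156, 0.0000] → [-0.0110, 0.0358, 0.2814, -0.9563, -0.2924, 0.0000]
J3: z=[-0.9563, -0.2924, 0.0000] o=[-0.2491, 0.2332, -0.0940] → [-0.0384, 0.1257, 0.2472, -0.9563, -0.2924, 0.0000]
V = J·q̇ = [0.0517, -0.2122, -0.2942, 1.0605, 0.3242, 0.2600]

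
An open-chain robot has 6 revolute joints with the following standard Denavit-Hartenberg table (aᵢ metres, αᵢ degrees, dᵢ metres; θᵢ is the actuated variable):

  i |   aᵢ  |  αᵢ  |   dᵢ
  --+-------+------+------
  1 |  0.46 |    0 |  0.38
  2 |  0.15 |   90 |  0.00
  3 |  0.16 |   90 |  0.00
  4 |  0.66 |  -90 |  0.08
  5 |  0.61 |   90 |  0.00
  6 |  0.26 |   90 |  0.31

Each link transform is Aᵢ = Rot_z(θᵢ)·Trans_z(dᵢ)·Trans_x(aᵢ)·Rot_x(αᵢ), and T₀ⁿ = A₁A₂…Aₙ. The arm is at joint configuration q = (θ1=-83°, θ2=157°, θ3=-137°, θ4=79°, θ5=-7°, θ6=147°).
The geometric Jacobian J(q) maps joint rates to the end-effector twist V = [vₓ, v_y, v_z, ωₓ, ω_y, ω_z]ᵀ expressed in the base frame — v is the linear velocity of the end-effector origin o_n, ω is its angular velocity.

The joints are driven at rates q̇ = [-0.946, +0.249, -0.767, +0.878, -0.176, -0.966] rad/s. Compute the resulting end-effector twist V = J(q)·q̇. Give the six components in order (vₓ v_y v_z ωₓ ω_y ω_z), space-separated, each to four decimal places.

-0.4368 0.1189 1.1473 -0.6827 0.1045 -0.8892

o_n = [0.9526, -1.0293, 0.5526]
J₁: ẑ×o_n = [1.0293, 0.9526, -0.0000], ω = ẑ
J2: z=[0.0000, 0.0000, 1.0000] o=[0.0561, -0.4566, 0.3800] → [0.5728, 0.8965, -0.0000, 0.0000, 0.0000, 1.0000]
J3: z=[0.9613, -0.2756, 0.0000] o=[0.0974, -0.3124, 0.3800] → [-0.0476, -0.1659, -0.4535, 0.9613, -0.2756, 0.0000]
J4: z=[-0.1880, -0.6556, 0.7314] o=[0.0652, -0.4249, 0.2709] → [0.2574, 0.7020, 0.6954, -0.1880, -0.6556, 0.7314]
J5: z=[0.3813, 0.6375, 0.6695] o=[0.6475, -0.7444, 0.2435] → [0.3878, 0.0864, -0.3031, 0.3813, 0.6375, 0.6695]
J6: z=[-0.2969, -0.6014, 0.7418] o=[1.1815, -1.0382, 0.2191] → [-0.2071, -0.0708, -0.1403, -0.2969, -0.6014, 0.7418]
V = J·q̇ = [-0.4368, 0.1189, 1.1473, -0.6827, 0.1045, -0.8892]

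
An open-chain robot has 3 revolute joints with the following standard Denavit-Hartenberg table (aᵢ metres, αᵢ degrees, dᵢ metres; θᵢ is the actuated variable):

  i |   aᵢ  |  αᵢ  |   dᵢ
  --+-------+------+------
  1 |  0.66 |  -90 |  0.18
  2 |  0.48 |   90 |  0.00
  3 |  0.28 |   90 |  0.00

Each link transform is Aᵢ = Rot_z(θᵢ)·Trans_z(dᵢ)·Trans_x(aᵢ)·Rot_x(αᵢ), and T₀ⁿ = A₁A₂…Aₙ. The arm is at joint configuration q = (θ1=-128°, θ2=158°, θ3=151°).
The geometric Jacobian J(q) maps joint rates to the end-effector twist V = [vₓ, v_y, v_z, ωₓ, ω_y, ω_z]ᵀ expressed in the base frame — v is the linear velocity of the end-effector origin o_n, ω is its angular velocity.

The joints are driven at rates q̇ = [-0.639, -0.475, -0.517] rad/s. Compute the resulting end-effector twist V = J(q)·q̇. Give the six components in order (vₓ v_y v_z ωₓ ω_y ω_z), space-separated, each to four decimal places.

-0.1619 0.0459 -0.1298 -0.2551 0.4451 -0.1596

o_n = [-0.1652, -0.4319, 0.0919]
J₁: ẑ×o_n = [0.4319, -0.1652, 0.0000], ω = ẑ
J2: z=[0.7880, -0.6157, 0.0000] o=[-0.4063, -0.5201, 0.1800] → [0.0542, 0.0694, 0.2180, 0.7880, -0.6157, 0.0000]
J3: z=[-0.2306, -0.2952, -0.9272] o=[-0.1323, -0.1694, 0.0002] → [-0.2705, 0.0516, 0.0509, -0.2306, -0.2952, -0.9272]
V = J·q̇ = [-0.1619, 0.0459, -0.1298, -0.2551, 0.4451, -0.1596]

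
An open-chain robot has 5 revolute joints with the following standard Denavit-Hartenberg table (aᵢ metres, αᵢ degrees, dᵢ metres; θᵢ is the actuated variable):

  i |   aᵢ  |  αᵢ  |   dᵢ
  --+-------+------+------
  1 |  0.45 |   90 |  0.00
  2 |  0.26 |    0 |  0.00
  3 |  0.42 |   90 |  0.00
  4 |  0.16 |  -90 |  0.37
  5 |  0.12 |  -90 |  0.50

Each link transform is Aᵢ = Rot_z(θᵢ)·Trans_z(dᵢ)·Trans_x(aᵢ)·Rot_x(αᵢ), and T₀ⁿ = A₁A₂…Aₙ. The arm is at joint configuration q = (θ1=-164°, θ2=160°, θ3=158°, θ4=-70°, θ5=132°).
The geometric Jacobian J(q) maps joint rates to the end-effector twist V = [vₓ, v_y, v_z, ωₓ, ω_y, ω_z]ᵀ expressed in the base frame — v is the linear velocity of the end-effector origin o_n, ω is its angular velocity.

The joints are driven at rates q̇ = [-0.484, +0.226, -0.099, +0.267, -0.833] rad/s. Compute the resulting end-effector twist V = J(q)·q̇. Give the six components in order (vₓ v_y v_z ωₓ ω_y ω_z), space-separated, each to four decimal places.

o_n = [-0.6987, -0.1004, -0.7334]
J₁: ẑ×o_n = [0.1004, -0.6987, 0.0000], ω = ẑ
J2: z=[-0.2756, 0.9613, 0.0000] o=[-0.4326, -0.1240, 0.0000] → [-0.7050, -0.2022, 0.2493, -0.2756, 0.9613, 0.0000]
J3: z=[-0.2756, 0.9613, 0.0000] o=[-0.1977, -0.0567, 0.0889] → [-0.7905, -0.2267, 0.4936, -0.2756, 0.9613, 0.0000]
J4: z=[0.6432, 0.1844, -0.7431] o=[-0.4977, -0.1427, -0.1921] → [-0.0684, 0.4975, 0.0643, 0.6432, 0.1844, -0.7431]
J5: z=[-0.7655, 0.1363, -0.6288] o=[-0.2574, -0.2302, -0.5037] → [0.0503, 0.1016, -0.0393, -0.7655, 0.1363, -0.6288]
V = J·q̇ = [-0.1898, 0.3631, 0.0574, 0.7744, 0.0578, -0.1586]

-0.1898 0.3631 0.0574 0.7744 0.0578 -0.1586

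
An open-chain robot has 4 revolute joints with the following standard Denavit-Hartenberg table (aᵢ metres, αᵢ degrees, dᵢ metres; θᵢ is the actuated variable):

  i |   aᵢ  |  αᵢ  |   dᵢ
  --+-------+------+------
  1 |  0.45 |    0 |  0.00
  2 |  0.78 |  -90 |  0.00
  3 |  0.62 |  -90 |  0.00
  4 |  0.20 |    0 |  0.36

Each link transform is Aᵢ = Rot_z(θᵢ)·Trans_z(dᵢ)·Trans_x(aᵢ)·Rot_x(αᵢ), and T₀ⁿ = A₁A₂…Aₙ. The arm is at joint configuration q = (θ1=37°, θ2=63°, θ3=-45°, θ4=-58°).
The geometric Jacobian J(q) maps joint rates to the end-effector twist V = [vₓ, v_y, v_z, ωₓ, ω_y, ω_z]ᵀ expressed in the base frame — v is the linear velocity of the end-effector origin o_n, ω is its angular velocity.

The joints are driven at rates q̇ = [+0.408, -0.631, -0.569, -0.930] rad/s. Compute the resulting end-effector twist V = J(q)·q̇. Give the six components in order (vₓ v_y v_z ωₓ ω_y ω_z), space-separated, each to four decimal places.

o_n = [-0.0764, 1.7658, 0.2588]
J₁: ẑ×o_n = [-1.7658, -0.0764, 0.0000], ω = ẑ
J2: z=[0.0000, 0.0000, 1.0000] o=[0.3594, 0.2708, 0.0000] → [-1.4949, -0.4358, 0.0000, 0.0000, 0.0000, 1.0000]
J3: z=[-0.9848, -0.1736, 0.0000] o=[0.2239, 1.0390, 0.0000] → [-0.0449, 0.2549, -0.7679, -0.9848, -0.1736, 0.0000]
J4: z=[-0.1228, 0.6964, -0.7071] o=[0.1478, 1.4707, 0.4384] → [0.0835, 0.1365, 0.1199, -0.1228, 0.6964, -0.7071]
V = J·q̇ = [0.1707, -0.0282, 0.3254, 0.6745, -0.5488, 0.4346]

0.1707 -0.0282 0.3254 0.6745 -0.5488 0.4346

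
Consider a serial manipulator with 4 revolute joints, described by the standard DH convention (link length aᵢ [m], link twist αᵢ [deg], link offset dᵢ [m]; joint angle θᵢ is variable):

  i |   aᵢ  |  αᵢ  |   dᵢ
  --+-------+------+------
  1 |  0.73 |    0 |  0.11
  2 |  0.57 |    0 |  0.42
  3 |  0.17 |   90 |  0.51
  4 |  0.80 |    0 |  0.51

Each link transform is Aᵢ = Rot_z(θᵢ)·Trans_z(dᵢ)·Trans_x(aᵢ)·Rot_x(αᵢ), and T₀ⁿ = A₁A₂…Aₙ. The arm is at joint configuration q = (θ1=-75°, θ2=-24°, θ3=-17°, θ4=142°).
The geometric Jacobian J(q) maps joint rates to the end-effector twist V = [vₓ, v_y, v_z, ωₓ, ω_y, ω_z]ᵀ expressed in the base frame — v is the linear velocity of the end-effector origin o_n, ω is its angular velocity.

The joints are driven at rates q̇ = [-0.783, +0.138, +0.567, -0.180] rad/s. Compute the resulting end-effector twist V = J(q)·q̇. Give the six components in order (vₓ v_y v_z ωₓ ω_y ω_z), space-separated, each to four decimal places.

o_n = [-0.1568, -0.6307, 1.5325]
J₁: ẑ×o_n = [0.6307, -0.1568, 0.0000], ω = ẑ
J2: z=[0.0000, 0.0000, 1.0000] o=[0.1889, -0.7051, 0.1100] → [-0.0744, -0.3457, 0.0000, 0.0000, 0.0000, 1.0000]
J3: z=[0.0000, 0.0000, 1.0000] o=[0.0998, -1.2681, 0.5300] → [-0.6374, -0.2566, 0.0000, 0.0000, 0.0000, 1.0000]
J4: z=[-0.8988, 0.4384, 0.0000] o=[0.0252, -1.4209, 1.0400] → [0.2159, 0.4427, -0.6304, -0.8988, 0.4384, 0.0000]
V = J·q̇ = [-0.9044, -0.1501, 0.1135, 0.1618, -0.0789, -0.0780]

-0.9044 -0.1501 0.1135 0.1618 -0.0789 -0.0780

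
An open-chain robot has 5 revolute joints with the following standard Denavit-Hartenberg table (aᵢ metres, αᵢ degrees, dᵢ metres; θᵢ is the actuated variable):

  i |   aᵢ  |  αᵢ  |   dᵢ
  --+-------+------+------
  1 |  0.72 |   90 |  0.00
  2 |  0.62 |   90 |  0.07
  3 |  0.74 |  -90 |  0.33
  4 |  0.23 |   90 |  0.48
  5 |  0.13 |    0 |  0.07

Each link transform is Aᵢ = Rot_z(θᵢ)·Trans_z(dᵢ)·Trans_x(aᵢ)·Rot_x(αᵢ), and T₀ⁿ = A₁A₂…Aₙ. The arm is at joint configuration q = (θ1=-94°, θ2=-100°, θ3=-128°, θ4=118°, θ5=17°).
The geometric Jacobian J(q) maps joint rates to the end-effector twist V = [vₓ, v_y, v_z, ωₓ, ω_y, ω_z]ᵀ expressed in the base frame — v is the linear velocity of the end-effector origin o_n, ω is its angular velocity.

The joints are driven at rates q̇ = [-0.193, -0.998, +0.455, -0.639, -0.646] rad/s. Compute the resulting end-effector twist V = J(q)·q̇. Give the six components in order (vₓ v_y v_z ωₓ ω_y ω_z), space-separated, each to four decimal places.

o_n = [0.7043, -0.6756, -0.6300]
J₁: ẑ×o_n = [0.6756, 0.7043, -0.0000], ω = ẑ
J2: z=[-0.9976, 0.0698, 0.0000] o=[-0.0502, -0.7182, 0.0000] → [-0.0439, -0.6285, -0.0951, -0.9976, 0.0698, 0.0000]
J3: z=[0.0687, 0.9824, 0.1736] o=[-0.1125, -0.6060, -0.6106] → [-0.0070, 0.1432, -0.8072, 0.0687, 0.9824, 0.1736]
J4: z=[0.6237, 0.0936, -0.7760] o=[0.4863, -0.4014, -0.1046] → [-0.2620, 0.1586, -0.1915, 0.6237, 0.0936, -0.7760]
J5: z=[0.6552, -0.6039, 0.4538] o=[0.6877, -0.5385, -0.5778] → [0.0937, 0.0417, -0.0798, 0.6552, -0.6039, 0.4538]
V = J·q̇ = [0.0171, 0.4282, -0.0984, 0.2050, 0.7077, 0.0887]

0.0171 0.4282 -0.0984 0.2050 0.7077 0.0887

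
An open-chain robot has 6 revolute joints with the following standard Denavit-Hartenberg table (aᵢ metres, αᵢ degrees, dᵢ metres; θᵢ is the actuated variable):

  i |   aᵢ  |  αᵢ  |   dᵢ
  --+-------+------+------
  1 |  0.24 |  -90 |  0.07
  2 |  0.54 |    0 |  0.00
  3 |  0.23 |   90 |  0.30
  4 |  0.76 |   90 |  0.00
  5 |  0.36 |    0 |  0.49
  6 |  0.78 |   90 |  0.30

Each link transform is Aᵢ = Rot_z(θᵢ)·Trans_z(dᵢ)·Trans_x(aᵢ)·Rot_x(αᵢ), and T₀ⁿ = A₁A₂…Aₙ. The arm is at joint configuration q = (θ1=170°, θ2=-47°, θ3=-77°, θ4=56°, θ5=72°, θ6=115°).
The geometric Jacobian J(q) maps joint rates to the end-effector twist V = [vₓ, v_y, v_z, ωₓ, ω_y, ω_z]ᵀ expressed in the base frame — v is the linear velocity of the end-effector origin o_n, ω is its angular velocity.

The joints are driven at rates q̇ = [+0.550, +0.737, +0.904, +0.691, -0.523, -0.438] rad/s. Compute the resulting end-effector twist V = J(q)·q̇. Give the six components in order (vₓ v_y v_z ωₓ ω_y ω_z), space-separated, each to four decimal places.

o_n = [0.1308, 0.0392, 1.1053]
J₁: ẑ×o_n = [-0.0392, 0.1308, 0.0000], ω = ẑ
J2: z=[-0.1736, -0.9848, 0.0000] o=[-0.2364, 0.0417, 0.0700] → [-1.0195, 0.1798, 0.3620, -0.1736, -0.9848, 0.0000]
J3: z=[-0.1736, -0.9848, 0.0000] o=[-0.5990, 0.1056, 0.4649] → [-0.6306, 0.1112, 0.7302, -0.1736, -0.9848, 0.0000]
J4: z=[0.8164, -0.1440, -0.5592] o=[-0.5245, -0.2121, 0.6556] → [0.0758, -0.7335, 0.2995, 0.8164, -0.1440, -0.5592]
J5: z=[0.5537, 0.4702, 0.6873] o=[-0.3998, -0.8739, 1.0079] → [-0.5818, 0.3108, 0.2561, 0.5537, 0.4702, 0.6873]
J6: z=[0.5537, 0.4702, 0.6873] o=[0.1692, -0.7897, 1.2048] → [-0.6165, 0.0287, 0.4770, 0.5537, 0.4702, 0.6873]
V = J·q̇ = [-0.7163, -0.3770, 0.7910, -0.2529, -2.1674, -0.4969]

-0.7163 -0.3770 0.7910 -0.2529 -2.1674 -0.4969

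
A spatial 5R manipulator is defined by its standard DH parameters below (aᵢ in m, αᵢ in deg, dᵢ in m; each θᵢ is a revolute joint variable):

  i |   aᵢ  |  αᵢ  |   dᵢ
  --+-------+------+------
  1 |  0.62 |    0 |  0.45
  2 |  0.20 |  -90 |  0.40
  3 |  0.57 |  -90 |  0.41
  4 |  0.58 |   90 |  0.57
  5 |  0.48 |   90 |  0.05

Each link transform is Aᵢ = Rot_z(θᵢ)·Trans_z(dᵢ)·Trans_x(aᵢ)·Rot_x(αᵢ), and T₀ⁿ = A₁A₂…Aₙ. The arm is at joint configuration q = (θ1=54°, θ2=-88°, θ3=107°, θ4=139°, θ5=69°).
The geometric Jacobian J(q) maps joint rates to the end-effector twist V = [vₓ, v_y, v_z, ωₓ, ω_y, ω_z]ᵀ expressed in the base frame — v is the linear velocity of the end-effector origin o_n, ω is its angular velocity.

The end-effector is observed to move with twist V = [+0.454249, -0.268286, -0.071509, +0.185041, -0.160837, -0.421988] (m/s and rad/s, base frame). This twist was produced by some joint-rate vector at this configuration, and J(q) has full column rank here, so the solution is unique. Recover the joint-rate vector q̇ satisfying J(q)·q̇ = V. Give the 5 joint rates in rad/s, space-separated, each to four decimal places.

o_n = [-0.3532, 0.8396, 1.1140]
J₁: ẑ×o_n = [-0.8396, -0.3532, 0.0000], ω = ẑ
J2: z=[0.0000, 0.0000, 1.0000] o=[0.3644, 0.5016, 0.4500] → [-0.3380, -0.7176, 0.0000, 0.0000, 0.0000, 1.0000]
J3: z=[0.5592, 0.8290, 0.0000] o=[0.5302, 0.3898, 0.8500] → [0.2188, -0.1476, 0.9839, 0.5592, 0.8290, 0.0000]
J4: z=[-0.7928, 0.5348, 0.2924] o=[0.6213, 0.8228, 0.3049] → [0.4278, 0.3565, 0.5079, -0.7928, 0.5348, 0.2924]
J5: z=[-0.5810, -0.5184, -0.6274] o=[0.0628, 0.7406, 0.8902] → [-0.0540, 0.3910, -0.2731, -0.5810, -0.5184, -0.6274]
q̇ = J⁺·V = [-0.9990, 0.8140, 0.1490, -0.3020, 0.2370]

-0.9990 0.8140 0.1490 -0.3020 0.2370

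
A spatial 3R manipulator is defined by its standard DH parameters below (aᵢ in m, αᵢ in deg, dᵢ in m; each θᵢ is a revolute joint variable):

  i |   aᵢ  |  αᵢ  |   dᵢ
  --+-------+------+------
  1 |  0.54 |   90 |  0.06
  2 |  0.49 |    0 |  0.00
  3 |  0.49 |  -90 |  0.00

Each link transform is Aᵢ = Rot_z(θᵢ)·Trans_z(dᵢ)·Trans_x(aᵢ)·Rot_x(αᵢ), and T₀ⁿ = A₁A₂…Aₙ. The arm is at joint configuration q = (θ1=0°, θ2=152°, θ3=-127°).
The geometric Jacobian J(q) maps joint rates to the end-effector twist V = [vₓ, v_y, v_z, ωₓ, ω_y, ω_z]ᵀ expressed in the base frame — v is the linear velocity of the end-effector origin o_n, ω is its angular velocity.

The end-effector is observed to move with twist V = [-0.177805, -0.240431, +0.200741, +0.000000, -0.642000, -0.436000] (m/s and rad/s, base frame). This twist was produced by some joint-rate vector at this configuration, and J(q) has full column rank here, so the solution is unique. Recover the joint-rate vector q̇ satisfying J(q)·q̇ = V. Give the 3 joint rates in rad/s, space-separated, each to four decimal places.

o_n = [0.5514, 0.0000, 0.4971]
J₁: ẑ×o_n = [-0.0000, 0.5514, 0.0000], ω = ẑ
J2: z=[0.0000, -1.0000, 0.0000] o=[0.5400, 0.0000, 0.0600] → [-0.4371, 0.0000, 0.0114, 0.0000, -1.0000, 0.0000]
J3: z=[0.0000, -1.0000, 0.0000] o=[0.1074, 0.0000, 0.2900] → [-0.2071, 0.0000, 0.4441, 0.0000, -1.0000, 0.0000]
q̇ = J⁺·V = [-0.4360, 0.1950, 0.4470]

-0.4360 0.1950 0.4470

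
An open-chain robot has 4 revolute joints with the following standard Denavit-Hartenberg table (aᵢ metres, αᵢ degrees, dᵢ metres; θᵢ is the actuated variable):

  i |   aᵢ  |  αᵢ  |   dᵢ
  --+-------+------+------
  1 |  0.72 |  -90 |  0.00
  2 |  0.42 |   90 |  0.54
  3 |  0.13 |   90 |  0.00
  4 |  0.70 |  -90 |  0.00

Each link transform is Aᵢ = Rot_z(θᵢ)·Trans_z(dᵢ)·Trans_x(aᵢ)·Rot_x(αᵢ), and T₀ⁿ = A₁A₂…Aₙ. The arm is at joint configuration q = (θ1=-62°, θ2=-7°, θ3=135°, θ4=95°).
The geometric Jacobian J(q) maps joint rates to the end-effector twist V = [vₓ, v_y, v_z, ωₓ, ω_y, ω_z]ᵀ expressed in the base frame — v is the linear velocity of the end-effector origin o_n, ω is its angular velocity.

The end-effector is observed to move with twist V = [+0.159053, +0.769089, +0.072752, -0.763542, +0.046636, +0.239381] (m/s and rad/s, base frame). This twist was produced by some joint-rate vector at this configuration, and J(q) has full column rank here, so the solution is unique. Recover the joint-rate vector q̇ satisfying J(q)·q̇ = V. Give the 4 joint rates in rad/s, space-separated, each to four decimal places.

0.2280 -0.2570 0.0600 -0.5590

o_n = [0.9910, -0.6096, 0.7374]
J₁: ẑ×o_n = [0.6096, 0.9910, -0.0000], ω = ẑ
J2: z=[0.8829, 0.4695, 0.0000] o=[0.3380, -0.6357, 0.0000] → [0.3462, -0.6511, -0.2835, 0.8829, 0.4695, 0.0000]
J3: z=[-0.0572, 0.1076, 0.9925] o=[1.0105, -0.7503, 0.0512] → [-0.0658, 0.0198, -0.0059, -0.0572, 0.1076, 0.9925]
J4: z=[0.9538, -0.2877, 0.0862] o=[1.0488, -0.6266, 0.0400] → [-0.2021, -0.6702, -0.0005, 0.9538, -0.2877, 0.0862]
q̇ = J⁺·V = [0.2280, -0.2570, 0.0600, -0.5590]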